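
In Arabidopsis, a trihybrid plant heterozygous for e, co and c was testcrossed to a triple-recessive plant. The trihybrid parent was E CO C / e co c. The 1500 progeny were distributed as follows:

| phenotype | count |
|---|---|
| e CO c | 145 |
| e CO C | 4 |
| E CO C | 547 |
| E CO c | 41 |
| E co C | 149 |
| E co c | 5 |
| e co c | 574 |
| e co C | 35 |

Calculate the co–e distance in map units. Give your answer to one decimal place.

The two rarest classes, e CO C and E co c, are the double crossovers. Comparing them with the parentals, only the e allele has switched, so e is the middle locus and the order is co – e – c.
Crossovers in the co–e interval produce the single-crossover classes E co C and e CO c (149 + 145 = 294) plus the double crossovers (9).
RF(co–e) = (294 + 9) / 1500 = 303/1500 = 0.2020 → 20.2 map units.

20.2 map units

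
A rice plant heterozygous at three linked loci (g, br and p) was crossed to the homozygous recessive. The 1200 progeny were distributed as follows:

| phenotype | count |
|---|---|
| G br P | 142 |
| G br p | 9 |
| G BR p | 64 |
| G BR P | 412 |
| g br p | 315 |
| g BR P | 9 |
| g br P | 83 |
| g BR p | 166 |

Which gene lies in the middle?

g

The two most frequent reciprocal classes, g br p and G BR P, are the parental types, so the F1 was g br p / G BR P.
The two rarest classes, G br p and g BR P, are the double crossovers. Comparing them with the parentals, only the g allele has switched, so g is the middle locus and the order is br – g – p.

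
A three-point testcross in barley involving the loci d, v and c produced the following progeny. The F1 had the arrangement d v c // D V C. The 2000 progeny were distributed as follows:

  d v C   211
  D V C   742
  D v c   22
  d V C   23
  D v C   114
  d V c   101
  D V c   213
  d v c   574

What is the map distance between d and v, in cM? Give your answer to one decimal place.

The two rarest classes, D v c and d V C, are the double crossovers. Comparing them with the parentals, only the d allele has switched, so d is the middle locus and the order is c – d – v.
Crossovers in the d–v interval produce the single-crossover classes d V c and D v C (101 + 114 = 215) plus the double crossovers (45).
RF(d–v) = (215 + 45) / 2000 = 260/2000 = 0.1300 → 13.0 cM.

13.0 cM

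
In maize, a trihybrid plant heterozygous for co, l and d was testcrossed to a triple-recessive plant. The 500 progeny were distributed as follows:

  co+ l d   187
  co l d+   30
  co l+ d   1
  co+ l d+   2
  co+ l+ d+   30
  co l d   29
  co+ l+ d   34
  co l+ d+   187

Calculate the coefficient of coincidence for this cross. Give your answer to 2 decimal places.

The two most frequent reciprocal classes, co+ l d and co l+ d+, are the parental types, so the F1 was co+ l d / co l+ d+.
The two rarest classes, co+ l d+ and co l+ d, are the double crossovers. Comparing them with the parentals, only the d allele has switched, so d is the middle locus and the order is l – d – co.
l–d: (64 + 3)/500 = 0.1340; d–co: (59 + 3)/500 = 0.1240.
Expected DCO frequency = 0.1340 × 0.1240 ≈ 0.01662; observed = 3/500 ≈ 0.00600.
Coefficient of coincidence = 0.00600/0.01662 ≈ 0.36.

0.36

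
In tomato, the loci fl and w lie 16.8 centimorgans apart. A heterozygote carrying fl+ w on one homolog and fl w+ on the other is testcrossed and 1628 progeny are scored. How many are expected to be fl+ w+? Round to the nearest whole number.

137

A map distance of 16.8 centimorgans corresponds to a recombination frequency of 0.168.
The F1 is fl+ w / fl w+, so fl+ w+ is a recombinant gamete class with expected frequency r/2 = 0.168/2 = 0.0840.
Expected number = 0.0840 × 1628 = 136.75 ≈ 137.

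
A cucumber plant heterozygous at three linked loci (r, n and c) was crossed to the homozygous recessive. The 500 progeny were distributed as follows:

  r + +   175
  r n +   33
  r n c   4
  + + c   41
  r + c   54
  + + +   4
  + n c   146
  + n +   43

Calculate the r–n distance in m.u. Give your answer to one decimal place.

The two most frequent reciprocal classes, r + + and + n c, are the parental types, so the F1 was r + + / + n c.
The two rarest classes, + + + and r n c, are the double crossovers. Comparing them with the parentals, only the r allele has switched, so r is the middle locus and the order is n – r – c.
Crossovers in the n–r interval produce the single-crossover classes r n + and + + c (33 + 41 = 74) plus the double crossovers (8).
RF(n–r) = (74 + 8) / 500 = 82/500 = 0.1640 → 16.4 m.u.

16.4 m.u.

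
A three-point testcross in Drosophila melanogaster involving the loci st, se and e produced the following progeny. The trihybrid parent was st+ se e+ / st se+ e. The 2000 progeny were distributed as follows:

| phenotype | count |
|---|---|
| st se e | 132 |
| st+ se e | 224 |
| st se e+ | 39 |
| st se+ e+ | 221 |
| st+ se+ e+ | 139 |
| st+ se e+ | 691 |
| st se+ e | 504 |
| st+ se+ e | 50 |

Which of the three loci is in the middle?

The two rarest classes, st se e+ and st+ se+ e, are the double crossovers. Comparing them with the parentals, only the st allele has switched, so st is the middle locus and the order is se – st – e.

st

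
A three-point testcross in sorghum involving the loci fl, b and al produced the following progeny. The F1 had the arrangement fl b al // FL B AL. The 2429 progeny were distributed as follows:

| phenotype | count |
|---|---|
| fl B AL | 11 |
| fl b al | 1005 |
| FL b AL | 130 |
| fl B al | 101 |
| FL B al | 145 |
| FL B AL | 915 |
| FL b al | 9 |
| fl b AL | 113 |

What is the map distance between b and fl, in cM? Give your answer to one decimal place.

The two rarest classes, FL b al and fl B AL, are the double crossovers. Comparing them with the parentals, only the fl allele has switched, so fl is the middle locus and the order is al – fl – b.
Crossovers in the fl–b interval produce the single-crossover classes fl B al and FL b AL (101 + 130 = 231) plus the double crossovers (20).
RF(fl–b) = (231 + 20) / 2429 = 251/2429 = 0.1033 → 10.3 cM.

10.3 cM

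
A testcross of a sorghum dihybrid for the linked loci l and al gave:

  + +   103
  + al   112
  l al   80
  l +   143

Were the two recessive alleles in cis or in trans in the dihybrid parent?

The two most frequent classes are + al (112) and l + (143); these are the parental (non-recombinant) types.
So the F1 carried + al on one chromosome and l + on the other — the recessive alleles are on opposite chromosomes (trans / repulsion).

trans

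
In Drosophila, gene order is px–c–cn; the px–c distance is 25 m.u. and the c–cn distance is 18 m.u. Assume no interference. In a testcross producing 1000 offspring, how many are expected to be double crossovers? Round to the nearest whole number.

Map distances give recombination frequencies of 0.250 and 0.180 for the two intervals.
With no interference, expected double-crossover frequency = 0.250 × 0.180 = 0.04500.
Expected number = 0.04500 × 1000 = 45.00 ≈ 45.

45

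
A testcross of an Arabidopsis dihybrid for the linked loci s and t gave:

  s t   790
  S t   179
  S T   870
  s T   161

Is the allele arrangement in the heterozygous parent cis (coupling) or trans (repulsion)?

The two most frequent classes are S T (870) and s t (790); these are the parental (non-recombinant) types.
So the F1 carried S T on one chromosome and s t on the other — the recessive alleles are on the same chromosome (cis / coupling).

cis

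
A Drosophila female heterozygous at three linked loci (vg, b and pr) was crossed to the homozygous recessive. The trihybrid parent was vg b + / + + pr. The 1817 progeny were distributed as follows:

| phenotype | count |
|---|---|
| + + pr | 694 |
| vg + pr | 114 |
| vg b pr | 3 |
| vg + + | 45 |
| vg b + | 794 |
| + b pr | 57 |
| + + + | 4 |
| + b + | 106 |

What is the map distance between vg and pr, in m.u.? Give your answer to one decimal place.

The two rarest classes, vg b pr and + + +, are the double crossovers. Comparing them with the parentals, only the pr allele has switched, so pr is the middle locus and the order is vg – pr – b.
Crossovers in the vg–pr interval produce the single-crossover classes + b + and vg + pr (106 + 114 = 220) plus the double crossovers (7).
RF(vg–pr) = (220 + 7) / 1817 = 227/1817 = 0.1249 → 12.5 m.u.

12.5 m.u.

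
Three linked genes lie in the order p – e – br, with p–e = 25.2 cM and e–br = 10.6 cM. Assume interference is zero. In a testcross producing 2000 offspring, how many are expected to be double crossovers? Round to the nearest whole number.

53

Map distances give recombination frequencies of 0.252 and 0.106 for the two intervals.
With no interference, expected double-crossover frequency = 0.252 × 0.106 = 0.02671.
Expected number = 0.02671 × 2000 = 53.42 ≈ 53.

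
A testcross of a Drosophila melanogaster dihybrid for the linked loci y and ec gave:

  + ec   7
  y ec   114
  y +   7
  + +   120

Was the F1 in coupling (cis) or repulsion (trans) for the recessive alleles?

cis

The two most frequent classes are + + (120) and y ec (114); these are the parental (non-recombinant) types.
So the F1 carried + + on one chromosome and y ec on the other — the recessive alleles are on the same chromosome (cis / coupling).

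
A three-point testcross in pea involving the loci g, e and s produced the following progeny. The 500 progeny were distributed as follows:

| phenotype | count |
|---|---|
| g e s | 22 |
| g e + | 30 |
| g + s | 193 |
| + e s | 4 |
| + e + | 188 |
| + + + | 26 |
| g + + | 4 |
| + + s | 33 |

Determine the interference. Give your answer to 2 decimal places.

-0.01

The two most frequent reciprocal classes, + e + and g + s, are the parental types, so the F1 was + e + / g + s.
The two rarest classes, + e s and g + +, are the double crossovers. Comparing them with the parentals, only the s allele has switched, so s is the middle locus and the order is e – s – g.
e–s: (48 + 8)/500 = 0.1120; s–g: (63 + 8)/500 = 0.1420.
Expected DCO frequency = 0.1120 × 0.1420 ≈ 0.01590; observed = 8/500 ≈ 0.01600.
Coefficient of coincidence = 0.01600/0.01590 ≈ 1.01; interference = 1 − 1.01 = -0.01.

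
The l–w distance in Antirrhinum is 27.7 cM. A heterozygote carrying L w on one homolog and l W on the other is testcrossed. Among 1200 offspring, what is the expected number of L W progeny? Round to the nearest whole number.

A map distance of 27.7 cM corresponds to a recombination frequency of 0.277.
The F1 is L w / l W, so L W is a recombinant gamete class with expected frequency r/2 = 0.277/2 = 0.1385.
Expected number = 0.1385 × 1200 = 166.20 ≈ 166.

166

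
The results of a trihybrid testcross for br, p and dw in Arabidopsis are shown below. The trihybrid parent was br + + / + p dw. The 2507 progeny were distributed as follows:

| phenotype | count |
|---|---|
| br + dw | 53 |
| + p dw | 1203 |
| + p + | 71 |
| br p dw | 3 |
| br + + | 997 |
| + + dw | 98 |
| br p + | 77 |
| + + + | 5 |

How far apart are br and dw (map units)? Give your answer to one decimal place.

5.3 map units

The two rarest classes, + + + and br p dw, are the double crossovers. Comparing them with the parentals, only the br allele has switched, so br is the middle locus and the order is dw – br – p.
Crossovers in the dw–br interval produce the single-crossover classes br + dw and + p + (53 + 71 = 124) plus the double crossovers (8).
RF(dw–br) = (124 + 8) / 2507 = 132/2507 = 0.0527 → 5.3 map units.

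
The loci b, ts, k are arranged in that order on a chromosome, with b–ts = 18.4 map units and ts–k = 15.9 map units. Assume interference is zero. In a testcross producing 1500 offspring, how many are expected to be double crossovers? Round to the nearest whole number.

Map distances give recombination frequencies of 0.184 and 0.159 for the two intervals.
With no interference, expected double-crossover frequency = 0.184 × 0.159 = 0.02926.
Expected number = 0.02926 × 1500 = 43.88 ≈ 44.

44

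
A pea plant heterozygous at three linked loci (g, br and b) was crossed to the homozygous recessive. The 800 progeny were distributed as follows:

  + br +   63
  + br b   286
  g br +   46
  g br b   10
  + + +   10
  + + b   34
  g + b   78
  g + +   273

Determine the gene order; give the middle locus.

The two most frequent reciprocal classes, g + + and + br b, are the parental types, so the F1 was g + + / + br b.
The two rarest classes, + + + and g br b, are the double crossovers. Comparing them with the parentals, only the g allele has switched, so g is the middle locus and the order is b – g – br.

g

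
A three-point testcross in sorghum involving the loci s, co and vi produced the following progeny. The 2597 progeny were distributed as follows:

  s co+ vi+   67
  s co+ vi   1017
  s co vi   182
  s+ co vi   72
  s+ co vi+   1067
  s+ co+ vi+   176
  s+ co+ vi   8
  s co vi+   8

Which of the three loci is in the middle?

s

The two most frequent reciprocal classes, s co+ vi and s+ co vi+, are the parental types, so the F1 was s co+ vi / s+ co vi+.
The two rarest classes, s+ co+ vi and s co vi+, are the double crossovers. Comparing them with the parentals, only the s allele has switched, so s is the middle locus and the order is vi – s – co.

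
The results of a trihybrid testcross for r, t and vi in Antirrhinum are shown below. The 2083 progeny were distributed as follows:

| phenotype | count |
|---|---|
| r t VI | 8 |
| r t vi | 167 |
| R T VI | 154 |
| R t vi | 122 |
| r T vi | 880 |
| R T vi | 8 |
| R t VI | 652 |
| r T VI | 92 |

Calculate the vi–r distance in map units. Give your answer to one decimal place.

The two most frequent reciprocal classes, R t VI and r T vi, are the parental types, so the F1 was R t VI / r T vi.
The two rarest classes, r t VI and R T vi, are the double crossovers. Comparing them with the parentals, only the r allele has switched, so r is the middle locus and the order is vi – r – t.
Crossovers in the vi–r interval produce the single-crossover classes R t vi and r T VI (122 + 92 = 214) plus the double crossovers (16).
RF(vi–r) = (214 + 16) / 2083 = 230/2083 = 0.1104 → 11.0 map units.

11.0 map units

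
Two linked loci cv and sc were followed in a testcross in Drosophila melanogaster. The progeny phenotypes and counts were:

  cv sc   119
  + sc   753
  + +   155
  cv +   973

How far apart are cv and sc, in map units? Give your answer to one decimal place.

The two most frequent classes, + sc (753) and cv + (973), are the parental types, so the F1 was + sc / cv +.
The recombinant classes are + + and cv sc: 155 + 119 = 274.
Recombination frequency = 274/2000 = 0.1370 ≈ 13.7%, i.e. 13.7 map units.

13.7 map units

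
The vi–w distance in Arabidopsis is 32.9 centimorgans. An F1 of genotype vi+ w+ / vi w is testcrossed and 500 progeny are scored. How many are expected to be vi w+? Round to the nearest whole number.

82

A map distance of 32.9 centimorgans corresponds to a recombination frequency of 0.329.
The F1 is vi+ w+ / vi w, so vi w+ is a recombinant gamete class with expected frequency r/2 = 0.329/2 = 0.1645.
Expected number = 0.1645 × 500 = 82.25 ≈ 82.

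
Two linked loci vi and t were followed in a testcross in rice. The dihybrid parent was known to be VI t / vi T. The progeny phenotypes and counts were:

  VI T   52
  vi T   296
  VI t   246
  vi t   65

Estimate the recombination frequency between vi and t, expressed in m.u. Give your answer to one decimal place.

17.8 m.u.

The recombinant classes are VI T and vi t: 52 + 65 = 117.
Recombination frequency = 117/659 = 0.1775 ≈ 17.8%, i.e. 17.8 m.u.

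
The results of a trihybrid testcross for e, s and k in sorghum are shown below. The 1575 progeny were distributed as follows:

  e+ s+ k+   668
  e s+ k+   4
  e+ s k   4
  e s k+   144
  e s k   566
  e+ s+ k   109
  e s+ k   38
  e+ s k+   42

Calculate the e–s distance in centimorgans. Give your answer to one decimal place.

5.6 centimorgans

The two most frequent reciprocal classes, e s k and e+ s+ k+, are the parental types, so the F1 was e s k / e+ s+ k+.
The two rarest classes, e+ s k and e s+ k+, are the double crossovers. Comparing them with the parentals, only the e allele has switched, so e is the middle locus and the order is k – e – s.
Crossovers in the e–s interval produce the single-crossover classes e s+ k and e+ s k+ (38 + 42 = 80) plus the double crossovers (8).
RF(e–s) = (80 + 8) / 1575 = 88/1575 = 0.0559 → 5.6 centimorgans.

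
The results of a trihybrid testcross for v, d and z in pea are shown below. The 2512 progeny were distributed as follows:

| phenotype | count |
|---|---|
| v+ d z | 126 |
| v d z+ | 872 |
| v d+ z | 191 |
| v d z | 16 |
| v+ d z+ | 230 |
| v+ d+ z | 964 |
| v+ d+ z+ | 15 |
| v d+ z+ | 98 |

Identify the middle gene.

z

The two most frequent reciprocal classes, v+ d+ z and v d z+, are the parental types, so the F1 was v+ d+ z / v d z+.
The two rarest classes, v+ d+ z+ and v d z, are the double crossovers. Comparing them with the parentals, only the z allele has switched, so z is the middle locus and the order is d – z – v.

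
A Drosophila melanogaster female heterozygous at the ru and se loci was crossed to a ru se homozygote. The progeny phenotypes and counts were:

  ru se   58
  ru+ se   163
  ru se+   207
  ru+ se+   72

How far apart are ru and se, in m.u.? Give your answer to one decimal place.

The two most frequent classes, ru+ se (163) and ru se+ (207), are the parental types, so the F1 was ru+ se / ru se+.
The recombinant classes are ru+ se+ and ru se: 72 + 58 = 130.
Recombination frequency = 130/500 = 0.2600 ≈ 26.0%, i.e. 26.0 m.u.

26.0 m.u.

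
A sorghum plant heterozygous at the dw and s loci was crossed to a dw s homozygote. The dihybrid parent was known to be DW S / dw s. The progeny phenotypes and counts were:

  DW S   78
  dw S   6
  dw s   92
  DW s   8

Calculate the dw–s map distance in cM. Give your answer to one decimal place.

The recombinant classes are DW s and dw S: 8 + 6 = 14.
Recombination frequency = 14/184 = 0.0761 ≈ 7.6%, i.e. 7.6 cM.

7.6 cM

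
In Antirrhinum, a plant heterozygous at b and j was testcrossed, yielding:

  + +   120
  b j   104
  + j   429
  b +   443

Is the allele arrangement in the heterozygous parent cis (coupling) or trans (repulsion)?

The two most frequent classes are + j (429) and b + (443); these are the parental (non-recombinant) types.
So the F1 carried + j on one chromosome and b + on the other — the recessive alleles are on opposite chromosomes (trans / repulsion).

trans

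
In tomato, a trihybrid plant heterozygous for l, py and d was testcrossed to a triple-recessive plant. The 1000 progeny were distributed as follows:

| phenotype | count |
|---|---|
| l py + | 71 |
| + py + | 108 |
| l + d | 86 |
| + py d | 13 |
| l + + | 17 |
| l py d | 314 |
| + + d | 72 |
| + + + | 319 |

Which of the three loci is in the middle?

l

The two most frequent reciprocal classes, + + + and l py d, are the parental types, so the F1 was + + + / l py d.
The two rarest classes, l + + and + py d, are the double crossovers. Comparing them with the parentals, only the l allele has switched, so l is the middle locus and the order is py – l – d.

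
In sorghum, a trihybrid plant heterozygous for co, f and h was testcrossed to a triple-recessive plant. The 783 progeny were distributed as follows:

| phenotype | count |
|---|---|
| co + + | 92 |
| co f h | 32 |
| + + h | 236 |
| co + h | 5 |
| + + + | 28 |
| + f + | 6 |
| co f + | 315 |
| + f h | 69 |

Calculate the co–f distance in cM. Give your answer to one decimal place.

22.0 cM

The two most frequent reciprocal classes, co f + and + + h, are the parental types, so the F1 was co f + / + + h.
The two rarest classes, + f + and co + h, are the double crossovers. Comparing them with the parentals, only the co allele has switched, so co is the middle locus and the order is f – co – h.
Crossovers in the f–co interval produce the single-crossover classes co + + and + f h (92 + 69 = 161) plus the double crossovers (11).
RF(f–co) = (161 + 11) / 783 = 172/783 = 0.2197 → 22.0 cM.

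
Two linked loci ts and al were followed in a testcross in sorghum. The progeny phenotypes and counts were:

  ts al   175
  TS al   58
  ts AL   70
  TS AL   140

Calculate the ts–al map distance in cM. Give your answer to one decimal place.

28.9 cM

The two most frequent classes, TS AL (140) and ts al (175), are the parental types, so the F1 was TS AL / ts al.
The recombinant classes are TS al and ts AL: 58 + 70 = 128.
Recombination frequency = 128/443 = 0.2889 ≈ 28.9%, i.e. 28.9 cM.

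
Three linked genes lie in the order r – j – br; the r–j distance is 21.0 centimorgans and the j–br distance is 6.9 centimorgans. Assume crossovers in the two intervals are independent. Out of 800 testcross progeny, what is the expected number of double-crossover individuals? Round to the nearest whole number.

Map distances give recombination frequencies of 0.210 and 0.069 for the two intervals.
With no interference, expected double-crossover frequency = 0.210 × 0.069 = 0.01449.
Expected number = 0.01449 × 800 = 11.59 ≈ 12.

12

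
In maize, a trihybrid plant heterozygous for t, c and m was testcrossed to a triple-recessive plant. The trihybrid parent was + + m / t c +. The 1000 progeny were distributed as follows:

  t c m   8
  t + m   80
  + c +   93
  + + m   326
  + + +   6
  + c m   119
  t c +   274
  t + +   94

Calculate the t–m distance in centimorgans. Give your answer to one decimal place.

18.7 centimorgans

The two rarest classes, + + + and t c m, are the double crossovers. Comparing them with the parentals, only the m allele has switched, so m is the middle locus and the order is c – m – t.
Crossovers in the m–t interval produce the single-crossover classes t + m and + c + (80 + 93 = 173) plus the double crossovers (14).
RF(m–t) = (173 + 14) / 1000 = 187/1000 = 0.1870 → 18.7 centimorgans.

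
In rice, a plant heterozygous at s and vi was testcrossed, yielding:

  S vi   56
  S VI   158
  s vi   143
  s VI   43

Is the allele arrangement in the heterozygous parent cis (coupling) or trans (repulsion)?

The two most frequent classes are S VI (158) and s vi (143); these are the parental (non-recombinant) types.
So the F1 carried S VI on one chromosome and s vi on the other — the recessive alleles are on the same chromosome (cis / coupling).

cis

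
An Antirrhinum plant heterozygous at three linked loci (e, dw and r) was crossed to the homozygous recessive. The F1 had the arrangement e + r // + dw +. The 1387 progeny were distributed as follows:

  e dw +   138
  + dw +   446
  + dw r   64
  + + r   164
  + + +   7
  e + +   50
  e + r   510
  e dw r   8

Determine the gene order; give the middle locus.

The two rarest classes, e dw r and + + +, are the double crossovers. Comparing them with the parentals, only the dw allele has switched, so dw is the middle locus and the order is e – dw – r.

dw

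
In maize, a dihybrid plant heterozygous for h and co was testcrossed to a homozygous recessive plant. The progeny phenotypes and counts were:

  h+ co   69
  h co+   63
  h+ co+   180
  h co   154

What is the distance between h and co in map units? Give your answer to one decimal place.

The two most frequent classes, h+ co+ (180) and h co (154), are the parental types, so the F1 was h+ co+ / h co.
The recombinant classes are h+ co and h co+: 69 + 63 = 132.
Recombination frequency = 132/466 = 0.2833 ≈ 28.3%, i.e. 28.3 map units.

28.3 map units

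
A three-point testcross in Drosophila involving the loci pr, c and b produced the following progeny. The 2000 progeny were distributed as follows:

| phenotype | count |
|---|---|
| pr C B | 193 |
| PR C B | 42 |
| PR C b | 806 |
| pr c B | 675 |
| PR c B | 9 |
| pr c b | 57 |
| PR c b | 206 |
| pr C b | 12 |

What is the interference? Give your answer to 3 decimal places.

The two most frequent reciprocal classes, PR C b and pr c B, are the parental types, so the F1 was PR C b / pr c B.
The two rarest classes, pr C b and PR c B, are the double crossovers. Comparing them with the parentals, only the pr allele has switched, so pr is the middle locus and the order is c – pr – b.
c–pr: (399 + 21)/2000 = 0.2100; pr–b: (99 + 21)/2000 = 0.0600.
Expected DCO frequency = 0.2100 × 0.0600 ≈ 0.01260; observed = 21/2000 ≈ 0.01050.
Coefficient of coincidence = 0.01050/0.01260 ≈ 0.833; interference = 1 − 0.833 = 0.167.

0.167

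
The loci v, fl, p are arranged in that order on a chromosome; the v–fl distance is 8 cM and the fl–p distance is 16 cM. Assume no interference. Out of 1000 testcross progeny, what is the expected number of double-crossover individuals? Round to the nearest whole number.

13

Map distances give recombination frequencies of 0.080 and 0.160 for the two intervals.
With no interference, expected double-crossover frequency = 0.080 × 0.160 = 0.01280.
Expected number = 0.01280 × 1000 = 12.80 ≈ 13.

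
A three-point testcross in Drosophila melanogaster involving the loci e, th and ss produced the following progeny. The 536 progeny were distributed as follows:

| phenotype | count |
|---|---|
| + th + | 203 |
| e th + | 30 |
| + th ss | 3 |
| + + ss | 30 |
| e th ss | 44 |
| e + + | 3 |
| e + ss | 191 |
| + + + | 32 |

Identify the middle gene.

ss

The two most frequent reciprocal classes, e + ss and + th +, are the parental types, so the F1 was e + ss / + th +.
The two rarest classes, e + + and + th ss, are the double crossovers. Comparing them with the parentals, only the ss allele has switched, so ss is the middle locus and the order is th – ss – e.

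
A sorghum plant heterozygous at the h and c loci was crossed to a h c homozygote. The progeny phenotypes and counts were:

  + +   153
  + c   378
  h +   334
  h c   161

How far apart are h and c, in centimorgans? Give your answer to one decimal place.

The two most frequent classes, + c (378) and h + (334), are the parental types, so the F1 was + c / h +.
The recombinant classes are + + and h c: 153 + 161 = 314.
Recombination frequency = 314/1026 = 0.3060 ≈ 30.6%, i.e. 30.6 centimorgans.

30.6 centimorgans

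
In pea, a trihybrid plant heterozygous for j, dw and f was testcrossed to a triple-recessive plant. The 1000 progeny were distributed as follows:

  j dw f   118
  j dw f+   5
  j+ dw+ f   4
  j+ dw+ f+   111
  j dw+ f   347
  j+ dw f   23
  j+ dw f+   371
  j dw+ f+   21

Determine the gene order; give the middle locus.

j

The two most frequent reciprocal classes, j dw+ f and j+ dw f+, are the parental types, so the F1 was j dw+ f / j+ dw f+.
The two rarest classes, j+ dw+ f and j dw f+, are the double crossovers. Comparing them with the parentals, only the j allele has switched, so j is the middle locus and the order is f – j – dw.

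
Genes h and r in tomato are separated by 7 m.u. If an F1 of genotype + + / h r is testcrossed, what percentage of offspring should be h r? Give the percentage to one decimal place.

46.5%

A map distance of 7 m.u. corresponds to a recombination frequency of 0.070.
The F1 is + + / h r, so h r is a parental gamete class with expected frequency (1 − r)/2 = 0.930/2 = 0.4650.
That is 0.4650 = 46.5% of the progeny.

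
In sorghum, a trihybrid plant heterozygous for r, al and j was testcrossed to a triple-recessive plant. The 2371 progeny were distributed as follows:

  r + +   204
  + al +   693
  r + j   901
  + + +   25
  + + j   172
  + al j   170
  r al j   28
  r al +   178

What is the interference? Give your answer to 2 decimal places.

0.27

The two most frequent reciprocal classes, r + j and + al +, are the parental types, so the F1 was r + j / + al +.
The two rarest classes, r al j and + + +, are the double crossovers. Comparing them with the parentals, only the al allele has switched, so al is the middle locus and the order is r – al – j.
r–al: (350 + 53)/2371 = 0.1700; al–j: (374 + 53)/2371 = 0.1801.
Expected DCO frequency = 0.1700 × 0.1801 ≈ 0.03062; observed = 53/2371 ≈ 0.02235.
Coefficient of coincidence = 0.02235/0.03062 ≈ 0.73; interference = 1 − 0.73 = 0.27.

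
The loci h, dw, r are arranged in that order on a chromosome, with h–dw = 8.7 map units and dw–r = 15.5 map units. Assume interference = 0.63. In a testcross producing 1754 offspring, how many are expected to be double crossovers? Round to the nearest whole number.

Map distances give recombination frequencies of 0.087 and 0.155 for the two intervals.
With interference 0.63 (so coincidence = 0.37), expected double-crossover frequency = 0.087 × 0.155 × 0.37 = 0.00499.
Expected number = 0.00499 × 1754 = 8.75 ≈ 9.

9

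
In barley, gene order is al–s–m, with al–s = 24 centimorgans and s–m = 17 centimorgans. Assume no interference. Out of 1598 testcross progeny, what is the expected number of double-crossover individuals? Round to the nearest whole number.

Map distances give recombination frequencies of 0.240 and 0.170 for the two intervals.
With no interference, expected double-crossover frequency = 0.240 × 0.170 = 0.04080.
Expected number = 0.04080 × 1598 = 65.20 ≈ 65.

65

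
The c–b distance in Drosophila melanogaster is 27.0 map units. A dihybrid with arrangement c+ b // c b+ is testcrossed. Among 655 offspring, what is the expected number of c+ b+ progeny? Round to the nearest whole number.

88

A map distance of 27.0 map units corresponds to a recombination frequency of 0.270.
The F1 is c+ b / c b+, so c+ b+ is a recombinant gamete class with expected frequency r/2 = 0.270/2 = 0.1350.
Expected number = 0.1350 × 655 = 88.43 ≈ 88.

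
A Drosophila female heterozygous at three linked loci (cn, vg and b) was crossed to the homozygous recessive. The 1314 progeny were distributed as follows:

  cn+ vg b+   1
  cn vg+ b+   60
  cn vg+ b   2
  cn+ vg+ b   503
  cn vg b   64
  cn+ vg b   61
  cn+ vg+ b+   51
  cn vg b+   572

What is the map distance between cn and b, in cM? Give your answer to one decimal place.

9.0 cM

The two most frequent reciprocal classes, cn vg b+ and cn+ vg+ b, are the parental types, so the F1 was cn vg b+ / cn+ vg+ b.
The two rarest classes, cn+ vg b+ and cn vg+ b, are the double crossovers. Comparing them with the parentals, only the cn allele has switched, so cn is the middle locus and the order is vg – cn – b.
Crossovers in the cn–b interval produce the single-crossover classes cn vg b and cn+ vg+ b+ (64 + 51 = 115) plus the double crossovers (3).
RF(cn–b) = (115 + 3) / 1314 = 118/1314 = 0.0898 → 9.0 cM.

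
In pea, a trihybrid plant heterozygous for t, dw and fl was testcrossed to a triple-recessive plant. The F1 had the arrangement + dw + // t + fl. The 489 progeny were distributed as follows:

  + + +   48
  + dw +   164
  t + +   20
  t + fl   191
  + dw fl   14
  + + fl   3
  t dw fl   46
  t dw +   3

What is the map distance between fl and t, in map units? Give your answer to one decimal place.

The two rarest classes, t dw + and + + fl, are the double crossovers. Comparing them with the parentals, only the t allele has switched, so t is the middle locus and the order is dw – t – fl.
Crossovers in the t–fl interval produce the single-crossover classes + dw fl and t + + (14 + 20 = 34) plus the double crossovers (6).
RF(t–fl) = (34 + 6) / 489 = 40/489 = 0.0818 → 8.2 map units.

8.2 map units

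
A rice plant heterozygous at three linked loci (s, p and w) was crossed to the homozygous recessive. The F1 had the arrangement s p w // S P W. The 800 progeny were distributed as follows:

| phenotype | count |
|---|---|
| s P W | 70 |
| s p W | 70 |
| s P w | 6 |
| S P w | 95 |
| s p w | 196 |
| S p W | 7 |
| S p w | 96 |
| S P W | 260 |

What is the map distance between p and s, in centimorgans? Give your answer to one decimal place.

The two rarest classes, s P w and S p W, are the double crossovers. Comparing them with the parentals, only the p allele has switched, so p is the middle locus and the order is w – p – s.
Crossovers in the p–s interval produce the single-crossover classes S p w and s P W (96 + 70 = 166) plus the double crossovers (13).
RF(p–s) = (166 + 13) / 800 = 179/800 = 0.2238 → 22.4 centimorgans.

22.4 centimorgans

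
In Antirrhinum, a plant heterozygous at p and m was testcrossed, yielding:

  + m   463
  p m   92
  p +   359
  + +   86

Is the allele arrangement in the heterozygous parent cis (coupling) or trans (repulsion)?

trans

The two most frequent classes are + m (463) and p + (359); these are the parental (non-recombinant) types.
So the F1 carried + m on one chromosome and p + on the other — the recessive alleles are on opposite chromosomes (trans / repulsion).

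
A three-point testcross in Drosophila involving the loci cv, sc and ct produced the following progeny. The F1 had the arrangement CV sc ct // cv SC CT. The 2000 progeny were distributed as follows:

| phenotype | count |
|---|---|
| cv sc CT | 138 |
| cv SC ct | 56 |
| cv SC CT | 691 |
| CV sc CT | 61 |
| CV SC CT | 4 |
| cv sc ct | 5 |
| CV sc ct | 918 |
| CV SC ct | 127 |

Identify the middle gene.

The two rarest classes, cv sc ct and CV SC CT, are the double crossovers. Comparing them with the parentals, only the cv allele has switched, so cv is the middle locus and the order is sc – cv – ct.

cv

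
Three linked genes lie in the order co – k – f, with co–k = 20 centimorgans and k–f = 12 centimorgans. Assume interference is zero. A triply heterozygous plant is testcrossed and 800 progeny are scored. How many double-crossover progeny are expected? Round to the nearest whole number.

Map distances give recombination frequencies of 0.200 and 0.120 for the two intervals.
With no interference, expected double-crossover frequency = 0.200 × 0.120 = 0.02400.
Expected number = 0.02400 × 800 = 19.20 ≈ 19.

19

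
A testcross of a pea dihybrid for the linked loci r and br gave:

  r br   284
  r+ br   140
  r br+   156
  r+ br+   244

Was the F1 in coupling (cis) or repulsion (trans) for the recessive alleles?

The two most frequent classes are r+ br+ (244) and r br (284); these are the parental (non-recombinant) types.
So the F1 carried r+ br+ on one chromosome and r br on the other — the recessive alleles are on the same chromosome (cis / coupling).

cis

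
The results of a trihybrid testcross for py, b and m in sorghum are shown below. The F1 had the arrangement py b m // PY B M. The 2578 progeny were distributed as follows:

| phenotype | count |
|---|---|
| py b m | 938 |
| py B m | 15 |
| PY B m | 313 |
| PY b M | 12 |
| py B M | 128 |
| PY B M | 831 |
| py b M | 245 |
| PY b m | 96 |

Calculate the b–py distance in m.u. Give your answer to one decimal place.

9.7 m.u.

The two rarest classes, py B m and PY b M, are the double crossovers. Comparing them with the parentals, only the b allele has switched, so b is the middle locus and the order is py – b – m.
Crossovers in the py–b interval produce the single-crossover classes PY b m and py B M (96 + 128 = 224) plus the double crossovers (27).
RF(py–b) = (224 + 27) / 2578 = 251/2578 = 0.0974 → 9.7 m.u.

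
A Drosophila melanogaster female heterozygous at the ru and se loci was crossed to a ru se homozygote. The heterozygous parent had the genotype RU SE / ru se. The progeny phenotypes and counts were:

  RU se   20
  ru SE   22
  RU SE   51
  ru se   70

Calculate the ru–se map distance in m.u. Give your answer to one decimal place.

25.8 m.u.

The recombinant classes are RU se and ru SE: 20 + 22 = 42.
Recombination frequency = 42/163 = 0.2577 ≈ 25.8%, i.e. 25.8 m.u.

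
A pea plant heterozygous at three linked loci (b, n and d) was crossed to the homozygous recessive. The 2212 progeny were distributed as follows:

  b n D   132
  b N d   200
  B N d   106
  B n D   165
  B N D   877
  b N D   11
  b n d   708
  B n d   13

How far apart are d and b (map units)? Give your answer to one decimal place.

The two most frequent reciprocal classes, B N D and b n d, are the parental types, so the F1 was B N D / b n d.
The two rarest classes, b N D and B n d, are the double crossovers. Comparing them with the parentals, only the b allele has switched, so b is the middle locus and the order is n – b – d.
Crossovers in the b–d interval produce the single-crossover classes B N d and b n D (106 + 132 = 238) plus the double crossovers (24).
RF(b–d) = (238 + 24) / 2212 = 262/2212 = 0.1184 → 11.8 map units.

11.8 map units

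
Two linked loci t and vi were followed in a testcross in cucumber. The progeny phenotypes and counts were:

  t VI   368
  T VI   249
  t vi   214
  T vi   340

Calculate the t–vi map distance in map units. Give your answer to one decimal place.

39.5 map units

The two most frequent classes, T vi (340) and t VI (368), are the parental types, so the F1 was T vi / t VI.
The recombinant classes are T VI and t vi: 249 + 214 = 463.
Recombination frequency = 463/1171 = 0.3954 ≈ 39.5%, i.e. 39.5 map units.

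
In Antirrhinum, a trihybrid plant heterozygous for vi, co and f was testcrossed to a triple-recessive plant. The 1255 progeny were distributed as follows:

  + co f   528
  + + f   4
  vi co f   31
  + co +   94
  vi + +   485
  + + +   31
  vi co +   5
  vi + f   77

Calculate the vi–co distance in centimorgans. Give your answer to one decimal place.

The two most frequent reciprocal classes, + co f and vi + +, are the parental types, so the F1 was + co f / vi + +.
The two rarest classes, + + f and vi co +, are the double crossovers. Comparing them with the parentals, only the co allele has switched, so co is the middle locus and the order is f – co – vi.
Crossovers in the co–vi interval produce the single-crossover classes vi co f and + + + (31 + 31 = 62) plus the double crossovers (9).
RF(co–vi) = (62 + 9) / 1255 = 71/1255 = 0.0566 → 5.7 centimorgans.

5.7 centimorgans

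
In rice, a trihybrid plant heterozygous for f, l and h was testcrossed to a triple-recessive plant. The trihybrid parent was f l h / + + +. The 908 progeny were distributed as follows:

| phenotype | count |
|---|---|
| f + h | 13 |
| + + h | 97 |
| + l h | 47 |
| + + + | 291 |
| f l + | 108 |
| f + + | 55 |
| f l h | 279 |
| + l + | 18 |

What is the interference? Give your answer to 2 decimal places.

The two rarest classes, f + h and + l +, are the double crossovers. Comparing them with the parentals, only the l allele has switched, so l is the middle locus and the order is h – l – f.
h–l: (205 + 31)/908 = 0.2599; l–f: (102 + 31)/908 = 0.1465.
Expected DCO frequency = 0.2599 × 0.1465 ≈ 0.03808; observed = 31/908 ≈ 0.03414.
Coefficient of coincidence = 0.03414/0.03808 ≈ 0.90; interference = 1 − 0.90 = 0.10.

0.10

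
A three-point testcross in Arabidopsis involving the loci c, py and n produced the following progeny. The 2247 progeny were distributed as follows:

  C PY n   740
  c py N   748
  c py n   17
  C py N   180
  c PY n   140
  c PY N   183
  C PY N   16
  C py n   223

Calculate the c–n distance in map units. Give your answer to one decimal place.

The two most frequent reciprocal classes, C PY n and c py N, are the parental types, so the F1 was C PY n / c py N.
The two rarest classes, C PY N and c py n, are the double crossovers. Comparing them with the parentals, only the n allele has switched, so n is the middle locus and the order is c – n – py.
Crossovers in the c–n interval produce the single-crossover classes c PY n and C py N (140 + 180 = 320) plus the double crossovers (33).
RF(c–n) = (320 + 33) / 2247 = 353/2247 = 0.1571 → 15.7 map units.

15.7 map units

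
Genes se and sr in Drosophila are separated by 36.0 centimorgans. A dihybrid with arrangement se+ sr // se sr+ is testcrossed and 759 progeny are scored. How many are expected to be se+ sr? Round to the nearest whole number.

A map distance of 36.0 centimorgans corresponds to a recombination frequency of 0.360.
The F1 is se+ sr / se sr+, so se+ sr is a parental gamete class with expected frequency (1 − r)/2 = 0.640/2 = 0.3200.
Expected number = 0.3200 × 759 = 242.88 ≈ 243.

243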